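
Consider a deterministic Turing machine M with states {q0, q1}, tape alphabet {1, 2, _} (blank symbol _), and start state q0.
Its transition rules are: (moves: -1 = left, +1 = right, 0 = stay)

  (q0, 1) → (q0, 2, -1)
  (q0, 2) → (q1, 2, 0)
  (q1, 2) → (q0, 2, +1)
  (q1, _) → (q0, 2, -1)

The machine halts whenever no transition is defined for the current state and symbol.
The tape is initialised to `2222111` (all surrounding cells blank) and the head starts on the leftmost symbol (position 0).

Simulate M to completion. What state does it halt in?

q0

state=q0 head=0 tape=[2]222111_   (q0,2)→(q1,2,0)
state=q1 head=0 tape=[2]222111_   (q1,2)→(q0,2,+1)
state=q0 head=1 tape=2[2]22111_   (q0,2)→(q1,2,0)
state=q1 head=1 tape=2[2]22111_   (q1,2)→(q0,2,+1)
state=q0 head=2 tape=22[2]2111_   (q0,2)→(q1,2,0)
state=q1 head=2 tape=22[2]2111_   (q1,2)→(q0,2,+1)
state=q0 head=3 tape=222[2]111_   (q0,2)→(q1,2,0)
state=q1 head=3 tape=222[2]111_   (q1,2)→(q0,2,+1)
state=q0 head=4 tape=2222[1]11_   (q0,1)→(q0,2,-1)
state=q0 head=3 tape=222[2]211_   (q0,2)→(q1,2,0)
state=q1 head=3 tape=222[2]211_   (q1,2)→(q0,2,+1)
state=q0 head=4 tape=2222[2]11_   (q0,2)→(q1,2,0)
state=q1 head=4 tape=2222[2]11_   (q1,2)→(q0,2,+1)
state=q0 head=5 tape=22222[1]1_   (q0,1)→(q0,2,-1)
state=q0 head=4 tape=2222[2]21_   (q0,2)→(q1,2,0)
state=q1 head=4 tape=2222[2]21_   (q1,2)→(q0,2,+1)
state=q0 head=5 tape=22222[2]1_   (q0,2)→(q1,2,0)
state=q1 head=5 tape=22222[2]1_   (q1,2)→(q0,2,+1)
state=q0 head=6 tape=222222[1]_   (q0,1)→(q0,2,-1)
state=q0 head=5 tape=22222[2]2_   (q0,2)→(q1,2,0)
state=q1 head=5 tape=22222[2]2_   (q1,2)→(q0,2,+1)
state=q0 head=6 tape=222222[2]_   (q0,2)→(q1,2,0)
state=q1 head=6 tape=222222[2]_   (q1,2)→(q0,2,+1)
state=q0 head=7 tape=2222222[_]
No transition is defined for (q0, _); M halts in state q0.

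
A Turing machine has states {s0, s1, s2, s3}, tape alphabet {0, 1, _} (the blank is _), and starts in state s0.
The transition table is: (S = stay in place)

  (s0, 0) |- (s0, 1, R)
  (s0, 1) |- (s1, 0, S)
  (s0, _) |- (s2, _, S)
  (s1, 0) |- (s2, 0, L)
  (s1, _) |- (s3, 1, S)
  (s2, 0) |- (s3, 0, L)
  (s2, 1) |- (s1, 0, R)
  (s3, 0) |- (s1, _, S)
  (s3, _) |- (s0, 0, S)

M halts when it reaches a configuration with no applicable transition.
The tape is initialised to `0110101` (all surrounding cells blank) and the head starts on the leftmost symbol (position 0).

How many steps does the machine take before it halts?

15

state=s0 head=0 tape=_[0]110101   (s0,0)→(s0,1,R)
state=s0 head=1 tape=_1[1]10101   (s0,1)→(s1,0,S)
state=s1 head=1 tape=_1[0]10101   (s1,0)→(s2,0,L)
state=s2 head=0 tape=_[1]010101   (s2,1)→(s1,0,R)
state=s1 head=1 tape=_0[0]10101   (s1,0)→(s2,0,L)
state=s2 head=0 tape=_[0]010101   (s2,0)→(s3,0,L)
state=s3 head=-1 tape=[_]0010101   (s3,_)→(s0,0,S)
state=s0 head=-1 tape=[0]0010101   (s0,0)→(s0,1,R)
state=s0 head=0 tape=1[0]010101   (s0,0)→(s0,1,R)
state=s0 head=1 tape=11[0]10101   (s0,0)→(s0,1,R)
state=s0 head=2 tape=111[1]0101   (s0,1)→(s1,0,S)
state=s1 head=2 tape=111[0]0101   (s1,0)→(s2,0,L)
state=s2 head=1 tape=11[1]00101   (s2,1)→(s1,0,R)
state=s1 head=2 tape=110[0]0101   (s1,0)→(s2,0,L)
state=s2 head=1 tape=11[0]00101   (s2,0)→(s3,0,L)
state=s3 head=0 tape=1[1]000101
M halts after 15 transitions.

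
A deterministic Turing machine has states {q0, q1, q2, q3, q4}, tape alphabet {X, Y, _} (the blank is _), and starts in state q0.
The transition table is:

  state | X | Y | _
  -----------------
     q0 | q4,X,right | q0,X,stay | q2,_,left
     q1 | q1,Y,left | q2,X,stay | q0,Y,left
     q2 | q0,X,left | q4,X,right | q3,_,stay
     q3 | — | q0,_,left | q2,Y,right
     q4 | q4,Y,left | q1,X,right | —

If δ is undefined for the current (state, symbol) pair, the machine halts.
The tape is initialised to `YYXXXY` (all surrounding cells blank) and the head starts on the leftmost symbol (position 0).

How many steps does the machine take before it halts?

32

q0 | ____[Y]YXXXY   read Y → write X, move stay, go to q0
q0 | ____[X]YXXXY   read X → write X, move right, go to q4
q4 | ____X[Y]XXXY   read Y → write X, move right, go to q1
q1 | ____XX[X]XXY   read X → write Y, move left, go to q1
q1 | ____X[X]YXXY   read X → write Y, move left, go to q1
q1 | ____[X]YYXXY   read X → write Y, move left, go to q1
q1 | ___[_]YYYXXY   read _ → write Y, move left, go to q0
q0 | __[_]YYYYXXY   read _ → write _, move left, go to q2
q2 | _[_]_YYYYXXY   read _ → write _, move stay, go to q3
q3 | _[_]_YYYYXXY   read _ → write Y, move right, go to q2
q2 | _Y[_]YYYYXXY   read _ → write _, move stay, go to q3
q3 | _Y[_]YYYYXXY   read _ → write Y, move right, go to q2
q2 | _YY[Y]YYYXXY   read Y → write X, move right, go to q4
q4 | _YYX[Y]YYXXY   read Y → write X, move right, go to q1
q1 | _YYXX[Y]YXXY   read Y → write X, move stay, go to q2
q2 | _YYXX[X]YXXY   read X → write X, move left, go to q0
q0 | _YYX[X]XYXXY   read X → write X, move right, go to q4
q4 | _YYXX[X]YXXY   read X → write Y, move left, go to q4
q4 | _YYX[X]YYXXY   read X → write Y, move left, go to q4
q4 | _YY[X]YYYXXY   read X → write Y, move left, go to q4
q4 | _Y[Y]YYYYXXY   read Y → write X, move right, go to q1
q1 | _YX[Y]YYYXXY   read Y → write X, move stay, go to q2
q2 | _YX[X]YYYXXY   read X → write X, move left, go to q0
q0 | _Y[X]XYYYXXY   read X → write X, move right, go to q4
q4 | _YX[X]YYYXXY   read X → write Y, move left, go to q4
q4 | _Y[X]YYYYXXY   read X → write Y, move left, go to q4
q4 | _[Y]YYYYYXXY   read Y → write X, move right, go to q1
q1 | _X[Y]YYYYXXY   read Y → write X, move stay, go to q2
q2 | _X[X]YYYYXXY   read X → write X, move left, go to q0
q0 | _[X]XYYYYXXY   read X → write X, move right, go to q4
q4 | _X[X]YYYYXXY   read X → write Y, move left, go to q4
q4 | _[X]YYYYYXXY   read X → write Y, move left, go to q4
q4 | [_]YYYYYYXXY
M halts after 32 transitions.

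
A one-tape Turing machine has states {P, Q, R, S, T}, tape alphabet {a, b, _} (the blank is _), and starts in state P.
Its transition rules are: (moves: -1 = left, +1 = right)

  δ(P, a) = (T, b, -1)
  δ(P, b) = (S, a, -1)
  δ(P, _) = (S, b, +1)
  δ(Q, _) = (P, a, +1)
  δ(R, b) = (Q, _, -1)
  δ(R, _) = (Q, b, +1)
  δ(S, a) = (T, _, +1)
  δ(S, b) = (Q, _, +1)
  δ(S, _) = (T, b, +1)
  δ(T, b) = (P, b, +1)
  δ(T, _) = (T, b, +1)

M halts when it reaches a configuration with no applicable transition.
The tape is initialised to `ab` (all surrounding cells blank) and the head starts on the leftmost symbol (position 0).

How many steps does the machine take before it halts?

5

state=P head=0 tape=_[a]b   (P,a)→(T,b,-1)
state=T head=-1 tape=[_]bb   (T,_)→(T,b,+1)
state=T head=0 tape=b[b]b   (T,b)→(P,b,+1)
state=P head=1 tape=bb[b]   (P,b)→(S,a,-1)
state=S head=0 tape=b[b]a   (S,b)→(Q,_,+1)
state=Q head=1 tape=b_[a]
M halts after 5 transitions.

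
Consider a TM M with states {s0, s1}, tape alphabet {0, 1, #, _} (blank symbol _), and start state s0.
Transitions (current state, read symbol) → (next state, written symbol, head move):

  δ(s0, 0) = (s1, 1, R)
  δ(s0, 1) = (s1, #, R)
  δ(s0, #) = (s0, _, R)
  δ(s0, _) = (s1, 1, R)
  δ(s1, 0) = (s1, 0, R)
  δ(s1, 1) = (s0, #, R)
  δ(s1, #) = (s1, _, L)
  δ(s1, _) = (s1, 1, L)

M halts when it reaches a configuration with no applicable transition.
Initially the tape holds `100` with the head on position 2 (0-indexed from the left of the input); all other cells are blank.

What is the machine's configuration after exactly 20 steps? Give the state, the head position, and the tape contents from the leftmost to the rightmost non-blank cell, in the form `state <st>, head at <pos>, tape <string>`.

state s1, head at 4, tape 10#1#__1

state=s0 head=2 tape=10[0]_____   (s0,0)→(s1,1,R)
state=s1 head=3 tape=101[_]____   (s1,_)→(s1,1,L)
state=s1 head=2 tape=10[1]1____   (s1,1)→(s0,#,R)
state=s0 head=3 tape=10#[1]____   (s0,1)→(s1,#,R)
state=s1 head=4 tape=10##[_]___   (s1,_)→(s1,1,L)
state=s1 head=3 tape=10#[#]1___   (s1,#)→(s1,_,L)
state=s1 head=2 tape=10[#]_1___   (s1,#)→(s1,_,L)
state=s1 head=1 tape=1[0]__1___   (s1,0)→(s1,0,R)
state=s1 head=2 tape=10[_]_1___   (s1,_)→(s1,1,L)
state=s1 head=1 tape=1[0]1_1___   (s1,0)→(s1,0,R)
state=s1 head=2 tape=10[1]_1___   (s1,1)→(s0,#,R)
state=s0 head=3 tape=10#[_]1___   (s0,_)→(s1,1,R)
state=s1 head=4 tape=10#1[1]___   (s1,1)→(s0,#,R)
state=s0 head=5 tape=10#1#[_]__   (s0,_)→(s1,1,R)
state=s1 head=6 tape=10#1#1[_]_   (s1,_)→(s1,1,L)
state=s1 head=5 tape=10#1#[1]1_   (s1,1)→(s0,#,R)
state=s0 head=6 tape=10#1##[1]_   (s0,1)→(s1,#,R)
state=s1 head=7 tape=10#1###[_]   (s1,_)→(s1,1,L)
state=s1 head=6 tape=10#1##[#]1   (s1,#)→(s1,_,L)
state=s1 head=5 tape=10#1#[#]_1   (s1,#)→(s1,_,L)
state=s1 head=4 tape=10#1[#]__1
After 20 steps: state s1, head at 4, tape 10#1#__1.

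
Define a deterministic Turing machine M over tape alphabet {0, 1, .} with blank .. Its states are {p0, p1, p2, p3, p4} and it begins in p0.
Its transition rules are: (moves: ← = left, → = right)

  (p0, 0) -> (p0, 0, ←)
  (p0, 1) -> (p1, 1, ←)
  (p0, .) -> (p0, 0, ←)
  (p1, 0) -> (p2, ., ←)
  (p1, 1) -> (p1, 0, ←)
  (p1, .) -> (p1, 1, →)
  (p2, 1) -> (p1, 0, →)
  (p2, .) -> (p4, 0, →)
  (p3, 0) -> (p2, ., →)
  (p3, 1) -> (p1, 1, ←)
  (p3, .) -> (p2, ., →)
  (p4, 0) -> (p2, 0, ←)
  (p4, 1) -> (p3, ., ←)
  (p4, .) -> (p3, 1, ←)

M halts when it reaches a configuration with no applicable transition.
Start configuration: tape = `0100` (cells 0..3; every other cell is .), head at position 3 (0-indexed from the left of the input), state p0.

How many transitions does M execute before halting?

p0 | .010[0]   read 0 → write 0, move ←, go to p0
p0 | .01[0]0   read 0 → write 0, move ←, go to p0
p0 | .0[1]00   read 1 → write 1, move ←, go to p1
p1 | .[0]100   read 0 → write ., move ←, go to p2
p2 | [.].100   read . → write 0, move →, go to p4
p4 | 0[.]100   read . → write 1, move ←, go to p3
p3 | [0]1100   read 0 → write ., move →, go to p2
p2 | .[1]100   read 1 → write 0, move →, go to p1
p1 | .0[1]00   read 1 → write 0, move ←, go to p1
p1 | .[0]000   read 0 → write ., move ←, go to p2
p2 | [.].000   read . → write 0, move →, go to p4
p4 | 0[.]000   read . → write 1, move ←, go to p3
p3 | [0]1000   read 0 → write ., move →, go to p2
p2 | .[1]000   read 1 → write 0, move →, go to p1
p1 | .0[0]00   read 0 → write ., move ←, go to p2
p2 | .[0].00
M halts after 15 transitions.

15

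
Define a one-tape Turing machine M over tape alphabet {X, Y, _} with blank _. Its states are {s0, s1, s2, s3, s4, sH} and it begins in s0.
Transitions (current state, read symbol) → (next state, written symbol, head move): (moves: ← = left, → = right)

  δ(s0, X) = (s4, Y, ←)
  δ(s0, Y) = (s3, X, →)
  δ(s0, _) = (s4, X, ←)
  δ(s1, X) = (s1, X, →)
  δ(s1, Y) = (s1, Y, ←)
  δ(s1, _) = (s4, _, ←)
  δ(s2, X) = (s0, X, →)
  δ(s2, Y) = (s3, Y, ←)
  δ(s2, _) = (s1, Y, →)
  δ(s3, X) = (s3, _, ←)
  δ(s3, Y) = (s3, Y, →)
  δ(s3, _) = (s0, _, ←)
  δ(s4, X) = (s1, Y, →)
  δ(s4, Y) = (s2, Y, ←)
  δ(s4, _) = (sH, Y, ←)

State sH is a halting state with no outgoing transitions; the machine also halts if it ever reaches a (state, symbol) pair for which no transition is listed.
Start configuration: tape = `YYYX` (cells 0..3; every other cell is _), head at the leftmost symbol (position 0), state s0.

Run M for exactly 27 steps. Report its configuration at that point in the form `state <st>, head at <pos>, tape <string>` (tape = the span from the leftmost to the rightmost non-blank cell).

state s1, head at 1, tape XYY

state=s0 head=0 tape=[Y]YYX   (s0,Y)→(s3,X,→)
state=s3 head=1 tape=X[Y]YX   (s3,Y)→(s3,Y,→)
state=s3 head=2 tape=XY[Y]X   (s3,Y)→(s3,Y,→)
state=s3 head=3 tape=XYY[X]   (s3,X)→(s3,_,←)
state=s3 head=2 tape=XY[Y]_   (s3,Y)→(s3,Y,→)
state=s3 head=3 tape=XYY[_]   (s3,_)→(s0,_,←)
state=s0 head=2 tape=XY[Y]_   (s0,Y)→(s3,X,→)
state=s3 head=3 tape=XYX[_]   (s3,_)→(s0,_,←)
state=s0 head=2 tape=XY[X]_   (s0,X)→(s4,Y,←)
state=s4 head=1 tape=X[Y]Y_   (s4,Y)→(s2,Y,←)
state=s2 head=0 tape=[X]YY_   (s2,X)→(s0,X,→)
state=s0 head=1 tape=X[Y]Y_   (s0,Y)→(s3,X,→)
state=s3 head=2 tape=XX[Y]_   (s3,Y)→(s3,Y,→)
state=s3 head=3 tape=XXY[_]   (s3,_)→(s0,_,←)
state=s0 head=2 tape=XX[Y]_   (s0,Y)→(s3,X,→)
state=s3 head=3 tape=XXX[_]   (s3,_)→(s0,_,←)
state=s0 head=2 tape=XX[X]_   (s0,X)→(s4,Y,←)
state=s4 head=1 tape=X[X]Y_   (s4,X)→(s1,Y,→)
state=s1 head=2 tape=XY[Y]_   (s1,Y)→(s1,Y,←)
state=s1 head=1 tape=X[Y]Y_   (s1,Y)→(s1,Y,←)
state=s1 head=0 tape=[X]YY_   (s1,X)→(s1,X,→)
state=s1 head=1 tape=X[Y]Y_   (s1,Y)→(s1,Y,←)
state=s1 head=0 tape=[X]YY_   (s1,X)→(s1,X,→)
state=s1 head=1 tape=X[Y]Y_   (s1,Y)→(s1,Y,←)
state=s1 head=0 tape=[X]YY_   (s1,X)→(s1,X,→)
state=s1 head=1 tape=X[Y]Y_   (s1,Y)→(s1,Y,←)
state=s1 head=0 tape=[X]YY_   (s1,X)→(s1,X,→)
state=s1 head=1 tape=X[Y]Y_
After 27 steps: state s1, head at 1, tape XYY.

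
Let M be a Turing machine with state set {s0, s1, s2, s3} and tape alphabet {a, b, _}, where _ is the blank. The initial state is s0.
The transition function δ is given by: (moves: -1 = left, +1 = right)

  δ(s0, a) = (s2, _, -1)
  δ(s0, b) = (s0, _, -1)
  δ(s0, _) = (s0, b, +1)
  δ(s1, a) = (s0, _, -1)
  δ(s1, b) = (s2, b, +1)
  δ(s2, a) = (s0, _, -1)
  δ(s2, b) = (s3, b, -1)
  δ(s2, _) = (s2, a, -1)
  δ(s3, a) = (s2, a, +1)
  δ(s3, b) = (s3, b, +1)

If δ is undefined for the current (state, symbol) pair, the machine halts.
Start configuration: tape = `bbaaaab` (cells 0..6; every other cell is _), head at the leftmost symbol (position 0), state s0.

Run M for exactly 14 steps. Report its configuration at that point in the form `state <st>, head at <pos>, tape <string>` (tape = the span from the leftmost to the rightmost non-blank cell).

s0 | __[b]baaaab   read b → write _, move -1, go to s0
s0 | _[_]_baaaab   read _ → write b, move +1, go to s0
s0 | _b[_]baaaab   read _ → write b, move +1, go to s0
s0 | _bb[b]aaaab   read b → write _, move -1, go to s0
s0 | _b[b]_aaaab   read b → write _, move -1, go to s0
s0 | _[b]__aaaab   read b → write _, move -1, go to s0
s0 | [_]___aaaab   read _ → write b, move +1, go to s0
s0 | b[_]__aaaab   read _ → write b, move +1, go to s0
s0 | bb[_]_aaaab   read _ → write b, move +1, go to s0
s0 | bbb[_]aaaab   read _ → write b, move +1, go to s0
s0 | bbbb[a]aaab   read a → write _, move -1, go to s2
s2 | bbb[b]_aaab   read b → write b, move -1, go to s3
s3 | bb[b]b_aaab   read b → write b, move +1, go to s3
s3 | bbb[b]_aaab   read b → write b, move +1, go to s3
s3 | bbbb[_]aaab
After 14 steps: state s3, head at 2, tape bbbb_aaab.

state s3, head at 2, tape bbbb_aaab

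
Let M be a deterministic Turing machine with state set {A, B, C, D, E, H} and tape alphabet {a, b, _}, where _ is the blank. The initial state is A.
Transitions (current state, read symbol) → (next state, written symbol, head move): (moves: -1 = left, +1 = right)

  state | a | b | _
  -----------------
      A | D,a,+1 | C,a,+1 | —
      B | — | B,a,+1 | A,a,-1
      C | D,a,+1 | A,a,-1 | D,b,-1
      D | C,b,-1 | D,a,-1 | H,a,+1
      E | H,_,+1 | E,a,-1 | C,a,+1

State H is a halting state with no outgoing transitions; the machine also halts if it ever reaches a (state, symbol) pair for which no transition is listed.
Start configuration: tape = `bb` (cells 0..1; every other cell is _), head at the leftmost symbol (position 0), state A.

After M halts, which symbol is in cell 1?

A | __[b]b   read b → write a, move +1, go to C
C | __a[b]   read b → write a, move -1, go to A
A | __[a]a   read a → write a, move +1, go to D
D | __a[a]   read a → write b, move -1, go to C
C | __[a]b   read a → write a, move +1, go to D
D | __a[b]   read b → write a, move -1, go to D
D | __[a]a   read a → write b, move -1, go to C
C | _[_]ba   read _ → write b, move -1, go to D
D | [_]bba   read _ → write a, move +1, go to H
H | a[b]ba
Cell 1 holds a when M halts.

a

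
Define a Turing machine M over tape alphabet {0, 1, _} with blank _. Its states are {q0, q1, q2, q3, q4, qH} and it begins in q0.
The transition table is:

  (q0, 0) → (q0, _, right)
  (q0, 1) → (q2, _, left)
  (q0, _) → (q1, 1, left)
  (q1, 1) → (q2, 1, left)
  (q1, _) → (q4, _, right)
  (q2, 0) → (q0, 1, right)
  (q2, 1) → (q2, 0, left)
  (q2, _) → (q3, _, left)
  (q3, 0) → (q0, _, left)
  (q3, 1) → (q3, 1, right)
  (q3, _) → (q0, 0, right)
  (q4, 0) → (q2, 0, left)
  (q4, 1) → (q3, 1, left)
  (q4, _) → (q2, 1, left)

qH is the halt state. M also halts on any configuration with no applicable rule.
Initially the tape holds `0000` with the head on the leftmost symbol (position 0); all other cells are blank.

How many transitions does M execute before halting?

q0 | [0]000_   read 0 → write _, move right, go to q0
q0 | _[0]00_   read 0 → write _, move right, go to q0
q0 | __[0]0_   read 0 → write _, move right, go to q0
q0 | ___[0]_   read 0 → write _, move right, go to q0
q0 | ____[_]   read _ → write 1, move left, go to q1
q1 | ___[_]1   read _ → write _, move right, go to q4
q4 | ____[1]   read 1 → write 1, move left, go to q3
q3 | ___[_]1   read _ → write 0, move right, go to q0
q0 | ___0[1]   read 1 → write _, move left, go to q2
q2 | ___[0]_   read 0 → write 1, move right, go to q0
q0 | ___1[_]   read _ → write 1, move left, go to q1
q1 | ___[1]1   read 1 → write 1, move left, go to q2
q2 | __[_]11   read _ → write _, move left, go to q3
q3 | _[_]_11   read _ → write 0, move right, go to q0
q0 | _0[_]11   read _ → write 1, move left, go to q1
q1 | _[0]111
M halts after 15 transitions.

15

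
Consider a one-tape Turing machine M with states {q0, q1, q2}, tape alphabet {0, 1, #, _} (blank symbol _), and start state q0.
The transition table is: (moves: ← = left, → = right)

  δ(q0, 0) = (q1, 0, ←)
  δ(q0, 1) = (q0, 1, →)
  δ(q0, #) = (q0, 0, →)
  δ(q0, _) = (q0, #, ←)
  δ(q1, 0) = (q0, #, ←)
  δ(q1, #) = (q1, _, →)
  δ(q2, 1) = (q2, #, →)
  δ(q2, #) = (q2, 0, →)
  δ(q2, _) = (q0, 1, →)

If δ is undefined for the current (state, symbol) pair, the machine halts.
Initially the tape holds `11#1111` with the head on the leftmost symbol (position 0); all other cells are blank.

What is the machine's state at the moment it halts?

q1

state=q0 head=0 tape=[1]1#1111__   (q0,1)→(q0,1,→)
state=q0 head=1 tape=1[1]#1111__   (q0,1)→(q0,1,→)
state=q0 head=2 tape=11[#]1111__   (q0,#)→(q0,0,→)
state=q0 head=3 tape=110[1]111__   (q0,1)→(q0,1,→)
state=q0 head=4 tape=1101[1]11__   (q0,1)→(q0,1,→)
state=q0 head=5 tape=11011[1]1__   (q0,1)→(q0,1,→)
state=q0 head=6 tape=110111[1]__   (q0,1)→(q0,1,→)
state=q0 head=7 tape=1101111[_]_   (q0,_)→(q0,#,←)
state=q0 head=6 tape=110111[1]#_   (q0,1)→(q0,1,→)
state=q0 head=7 tape=1101111[#]_   (q0,#)→(q0,0,→)
state=q0 head=8 tape=11011110[_]   (q0,_)→(q0,#,←)
state=q0 head=7 tape=1101111[0]#   (q0,0)→(q1,0,←)
state=q1 head=6 tape=110111[1]0#
No transition is defined for (q1, 1); M halts in state q1.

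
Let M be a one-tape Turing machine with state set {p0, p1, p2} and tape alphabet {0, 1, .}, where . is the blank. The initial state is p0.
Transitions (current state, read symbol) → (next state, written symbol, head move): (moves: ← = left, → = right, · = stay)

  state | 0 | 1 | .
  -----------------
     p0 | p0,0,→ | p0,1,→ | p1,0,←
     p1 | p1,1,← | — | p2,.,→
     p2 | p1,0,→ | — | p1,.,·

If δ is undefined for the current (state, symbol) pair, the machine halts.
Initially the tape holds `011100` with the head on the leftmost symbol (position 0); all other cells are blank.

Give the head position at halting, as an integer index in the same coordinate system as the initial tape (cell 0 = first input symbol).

state=p0 head=0 tape=[0]11100.   (p0,0)→(p0,0,→)
state=p0 head=1 tape=0[1]1100.   (p0,1)→(p0,1,→)
state=p0 head=2 tape=01[1]100.   (p0,1)→(p0,1,→)
state=p0 head=3 tape=011[1]00.   (p0,1)→(p0,1,→)
state=p0 head=4 tape=0111[0]0.   (p0,0)→(p0,0,→)
state=p0 head=5 tape=01110[0].   (p0,0)→(p0,0,→)
state=p0 head=6 tape=011100[.]   (p0,.)→(p1,0,←)
state=p1 head=5 tape=01110[0]0   (p1,0)→(p1,1,←)
state=p1 head=4 tape=0111[0]10   (p1,0)→(p1,1,←)
state=p1 head=3 tape=011[1]110
At halt the head is at cell 3.

3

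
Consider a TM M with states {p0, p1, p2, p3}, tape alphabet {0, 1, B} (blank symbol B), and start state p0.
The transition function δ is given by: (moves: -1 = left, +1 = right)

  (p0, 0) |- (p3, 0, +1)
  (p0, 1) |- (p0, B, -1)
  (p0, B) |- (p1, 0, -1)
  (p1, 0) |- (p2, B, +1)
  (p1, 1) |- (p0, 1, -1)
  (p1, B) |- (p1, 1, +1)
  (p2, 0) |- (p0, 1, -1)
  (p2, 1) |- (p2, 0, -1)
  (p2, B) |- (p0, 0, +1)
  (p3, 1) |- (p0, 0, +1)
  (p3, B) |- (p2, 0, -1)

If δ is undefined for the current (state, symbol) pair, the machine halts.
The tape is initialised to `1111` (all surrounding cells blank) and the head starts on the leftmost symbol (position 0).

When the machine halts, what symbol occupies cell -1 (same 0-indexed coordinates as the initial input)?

p0 | BBBB[1]111   read 1 → write B, move -1, go to p0
p0 | BBB[B]B111   read B → write 0, move -1, go to p1
p1 | BB[B]0B111   read B → write 1, move +1, go to p1
p1 | BB1[0]B111   read 0 → write B, move +1, go to p2
p2 | BB1B[B]111   read B → write 0, move +1, go to p0
p0 | BB1B0[1]11   read 1 → write B, move -1, go to p0
p0 | BB1B[0]B11   read 0 → write 0, move +1, go to p3
p3 | BB1B0[B]11   read B → write 0, move -1, go to p2
p2 | BB1B[0]011   read 0 → write 1, move -1, go to p0
p0 | BB1[B]1011   read B → write 0, move -1, go to p1
p1 | BB[1]01011   read 1 → write 1, move -1, go to p0
p0 | B[B]101011   read B → write 0, move -1, go to p1
p1 | [B]0101011   read B → write 1, move +1, go to p1
p1 | 1[0]101011   read 0 → write B, move +1, go to p2
p2 | 1B[1]01011   read 1 → write 0, move -1, go to p2
p2 | 1[B]001011   read B → write 0, move +1, go to p0
p0 | 10[0]01011   read 0 → write 0, move +1, go to p3
p3 | 100[0]1011
Cell -1 holds 0 when M halts.

0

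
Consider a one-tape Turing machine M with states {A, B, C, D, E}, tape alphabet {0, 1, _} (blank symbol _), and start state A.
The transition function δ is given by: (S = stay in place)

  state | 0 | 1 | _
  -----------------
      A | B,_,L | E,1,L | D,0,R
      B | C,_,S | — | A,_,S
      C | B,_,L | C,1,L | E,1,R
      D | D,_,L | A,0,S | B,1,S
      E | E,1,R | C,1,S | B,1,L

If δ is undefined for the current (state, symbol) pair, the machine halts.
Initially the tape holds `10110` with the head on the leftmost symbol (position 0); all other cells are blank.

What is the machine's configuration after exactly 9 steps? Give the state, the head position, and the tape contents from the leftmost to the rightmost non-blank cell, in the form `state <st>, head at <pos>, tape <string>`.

state B, head at -2, tape 1110110

A | __[1]0110   read 1 → write 1, move L, go to E
E | _[_]10110   read _ → write 1, move L, go to B
B | [_]110110   read _ → write _, move S, go to A
A | [_]110110   read _ → write 0, move R, go to D
D | 0[1]10110   read 1 → write 0, move S, go to A
A | 0[0]10110   read 0 → write _, move L, go to B
B | [0]_10110   read 0 → write _, move S, go to C
C | [_]_10110   read _ → write 1, move R, go to E
E | 1[_]10110   read _ → write 1, move L, go to B
B | [1]110110
After 9 steps: state B, head at -2, tape 1110110.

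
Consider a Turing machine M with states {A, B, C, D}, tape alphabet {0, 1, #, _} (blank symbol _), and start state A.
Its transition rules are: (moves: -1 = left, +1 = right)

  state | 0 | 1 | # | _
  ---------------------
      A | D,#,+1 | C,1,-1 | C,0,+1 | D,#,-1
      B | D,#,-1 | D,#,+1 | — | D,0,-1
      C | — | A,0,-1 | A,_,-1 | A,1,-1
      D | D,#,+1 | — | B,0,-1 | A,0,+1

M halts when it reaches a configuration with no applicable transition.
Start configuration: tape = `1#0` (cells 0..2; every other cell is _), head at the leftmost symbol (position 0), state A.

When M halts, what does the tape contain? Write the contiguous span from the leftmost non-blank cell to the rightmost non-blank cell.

0##1#0

A | ___[1]#0   read 1 → write 1, move -1, go to C
C | __[_]1#0   read _ → write 1, move -1, go to A
A | _[_]11#0   read _ → write #, move -1, go to D
D | [_]#11#0   read _ → write 0, move +1, go to A
A | 0[#]11#0   read # → write 0, move +1, go to C
C | 00[1]1#0   read 1 → write 0, move -1, go to A
A | 0[0]01#0   read 0 → write #, move +1, go to D
D | 0#[0]1#0   read 0 → write #, move +1, go to D
D | 0##[1]#0
The non-blank tape span at halt is 0##1#0.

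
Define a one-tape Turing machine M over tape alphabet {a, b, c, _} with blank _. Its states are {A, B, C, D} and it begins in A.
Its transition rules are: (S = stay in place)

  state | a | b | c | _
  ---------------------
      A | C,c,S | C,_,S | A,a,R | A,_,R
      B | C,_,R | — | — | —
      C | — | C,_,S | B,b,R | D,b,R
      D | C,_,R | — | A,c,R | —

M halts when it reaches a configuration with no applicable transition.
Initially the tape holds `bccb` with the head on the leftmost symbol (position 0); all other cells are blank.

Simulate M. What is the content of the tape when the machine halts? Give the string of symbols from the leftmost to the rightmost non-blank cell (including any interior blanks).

A | [b]ccb_   read b → write _, move S, go to C
C | [_]ccb_   read _ → write b, move R, go to D
D | b[c]cb_   read c → write c, move R, go to A
A | bc[c]b_   read c → write a, move R, go to A
A | bca[b]_   read b → write _, move S, go to C
C | bca[_]_   read _ → write b, move R, go to D
D | bcab[_]
The non-blank tape span at halt is bcab.

bcab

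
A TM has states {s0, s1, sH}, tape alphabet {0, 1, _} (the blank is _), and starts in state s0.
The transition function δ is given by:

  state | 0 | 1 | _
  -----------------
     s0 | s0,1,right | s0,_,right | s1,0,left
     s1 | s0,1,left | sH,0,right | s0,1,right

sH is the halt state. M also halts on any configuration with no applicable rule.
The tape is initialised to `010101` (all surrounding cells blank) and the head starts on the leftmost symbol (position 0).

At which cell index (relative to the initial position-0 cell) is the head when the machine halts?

7

s0 | [0]10101__   read 0 → write 1, move right, go to s0
s0 | 1[1]0101__   read 1 → write _, move right, go to s0
s0 | 1_[0]101__   read 0 → write 1, move right, go to s0
s0 | 1_1[1]01__   read 1 → write _, move right, go to s0
s0 | 1_1_[0]1__   read 0 → write 1, move right, go to s0
s0 | 1_1_1[1]__   read 1 → write _, move right, go to s0
s0 | 1_1_1_[_]_   read _ → write 0, move left, go to s1
s1 | 1_1_1[_]0_   read _ → write 1, move right, go to s0
s0 | 1_1_11[0]_   read 0 → write 1, move right, go to s0
s0 | 1_1_111[_]   read _ → write 0, move left, go to s1
s1 | 1_1_11[1]0   read 1 → write 0, move right, go to sH
sH | 1_1_110[0]
At halt the head is at cell 7.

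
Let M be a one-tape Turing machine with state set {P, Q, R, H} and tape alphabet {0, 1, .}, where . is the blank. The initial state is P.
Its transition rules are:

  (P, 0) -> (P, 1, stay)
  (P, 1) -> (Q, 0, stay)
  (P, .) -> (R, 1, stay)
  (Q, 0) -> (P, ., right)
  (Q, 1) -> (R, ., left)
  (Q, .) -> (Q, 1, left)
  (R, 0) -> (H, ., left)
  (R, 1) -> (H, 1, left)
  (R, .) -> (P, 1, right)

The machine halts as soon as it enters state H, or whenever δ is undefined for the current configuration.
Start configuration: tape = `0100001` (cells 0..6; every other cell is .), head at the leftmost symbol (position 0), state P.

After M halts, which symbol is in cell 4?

.

P | [0]100001.   read 0 → write 1, move stay, go to P
P | [1]100001.   read 1 → write 0, move stay, go to Q
Q | [0]100001.   read 0 → write ., move right, go to P
P | .[1]00001.   read 1 → write 0, move stay, go to Q
Q | .[0]00001.   read 0 → write ., move right, go to P
P | ..[0]0001.   read 0 → write 1, move stay, go to P
P | ..[1]0001.   read 1 → write 0, move stay, go to Q
Q | ..[0]0001.   read 0 → write ., move right, go to P
P | ...[0]001.   read 0 → write 1, move stay, go to P
P | ...[1]001.   read 1 → write 0, move stay, go to Q
Q | ...[0]001.   read 0 → write ., move right, go to P
P | ....[0]01.   read 0 → write 1, move stay, go to P
P | ....[1]01.   read 1 → write 0, move stay, go to Q
Q | ....[0]01.   read 0 → write ., move right, go to P
P | .....[0]1.   read 0 → write 1, move stay, go to P
P | .....[1]1.   read 1 → write 0, move stay, go to Q
Q | .....[0]1.   read 0 → write ., move right, go to P
P | ......[1].   read 1 → write 0, move stay, go to Q
Q | ......[0].   read 0 → write ., move right, go to P
P | .......[.]   read . → write 1, move stay, go to R
R | .......[1]   read 1 → write 1, move left, go to H
H | ......[.]1
Cell 4 holds . when M halts.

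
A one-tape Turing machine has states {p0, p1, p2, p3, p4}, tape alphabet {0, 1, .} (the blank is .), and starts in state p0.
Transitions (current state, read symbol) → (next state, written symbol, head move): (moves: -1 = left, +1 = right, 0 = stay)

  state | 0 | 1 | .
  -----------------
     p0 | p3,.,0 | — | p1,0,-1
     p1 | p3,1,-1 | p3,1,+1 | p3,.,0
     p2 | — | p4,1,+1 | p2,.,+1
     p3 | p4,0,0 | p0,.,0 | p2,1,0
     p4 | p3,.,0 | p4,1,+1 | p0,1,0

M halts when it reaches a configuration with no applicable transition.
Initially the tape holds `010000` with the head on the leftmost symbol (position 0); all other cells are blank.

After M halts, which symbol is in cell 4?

p0 | [0]10000.   read 0 → write ., move 0, go to p3
p3 | [.]10000.   read . → write 1, move 0, go to p2
p2 | [1]10000.   read 1 → write 1, move +1, go to p4
p4 | 1[1]0000.   read 1 → write 1, move +1, go to p4
p4 | 11[0]000.   read 0 → write ., move 0, go to p3
p3 | 11[.]000.   read . → write 1, move 0, go to p2
p2 | 11[1]000.   read 1 → write 1, move +1, go to p4
p4 | 111[0]00.   read 0 → write ., move 0, go to p3
p3 | 111[.]00.   read . → write 1, move 0, go to p2
p2 | 111[1]00.   read 1 → write 1, move +1, go to p4
p4 | 1111[0]0.   read 0 → write ., move 0, go to p3
p3 | 1111[.]0.   read . → write 1, move 0, go to p2
p2 | 1111[1]0.   read 1 → write 1, move +1, go to p4
p4 | 11111[0].   read 0 → write ., move 0, go to p3
p3 | 11111[.].   read . → write 1, move 0, go to p2
p2 | 11111[1].   read 1 → write 1, move +1, go to p4
p4 | 111111[.]   read . → write 1, move 0, go to p0
p0 | 111111[1]
Cell 4 holds 1 when M halts.

1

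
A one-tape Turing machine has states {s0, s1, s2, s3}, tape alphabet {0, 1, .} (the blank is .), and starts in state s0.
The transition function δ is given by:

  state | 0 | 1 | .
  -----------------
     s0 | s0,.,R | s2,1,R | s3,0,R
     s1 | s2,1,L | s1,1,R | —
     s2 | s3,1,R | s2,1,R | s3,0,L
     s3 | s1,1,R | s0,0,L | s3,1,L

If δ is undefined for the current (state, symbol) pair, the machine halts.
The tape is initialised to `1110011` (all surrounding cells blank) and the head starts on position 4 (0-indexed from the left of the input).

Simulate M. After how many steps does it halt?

state=s0 head=4 tape=1110[0]11..   (s0,0)→(s0,.,R)
state=s0 head=5 tape=1110.[1]1..   (s0,1)→(s2,1,R)
state=s2 head=6 tape=1110.1[1]..   (s2,1)→(s2,1,R)
state=s2 head=7 tape=1110.11[.].   (s2,.)→(s3,0,L)
state=s3 head=6 tape=1110.1[1]0.   (s3,1)→(s0,0,L)
state=s0 head=5 tape=1110.[1]00.   (s0,1)→(s2,1,R)
state=s2 head=6 tape=1110.1[0]0.   (s2,0)→(s3,1,R)
state=s3 head=7 tape=1110.11[0].   (s3,0)→(s1,1,R)
state=s1 head=8 tape=1110.111[.]
M halts after 8 transitions.

8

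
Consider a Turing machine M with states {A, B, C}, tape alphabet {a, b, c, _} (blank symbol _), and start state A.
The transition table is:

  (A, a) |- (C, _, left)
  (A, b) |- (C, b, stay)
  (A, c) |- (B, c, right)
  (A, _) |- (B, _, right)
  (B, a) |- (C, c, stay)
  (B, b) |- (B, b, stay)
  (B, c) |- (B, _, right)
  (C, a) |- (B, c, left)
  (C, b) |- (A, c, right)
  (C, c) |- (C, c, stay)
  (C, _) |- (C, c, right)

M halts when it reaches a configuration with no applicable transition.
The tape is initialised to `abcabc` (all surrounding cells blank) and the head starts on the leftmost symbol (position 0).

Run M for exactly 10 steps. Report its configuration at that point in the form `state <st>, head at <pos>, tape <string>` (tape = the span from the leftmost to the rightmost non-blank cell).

state=A head=0 tape=_[a]bcabc   (A,a)→(C,_,left)
state=C head=-1 tape=[_]_bcabc   (C,_)→(C,c,right)
state=C head=0 tape=c[_]bcabc   (C,_)→(C,c,right)
state=C head=1 tape=cc[b]cabc   (C,b)→(A,c,right)
state=A head=2 tape=ccc[c]abc   (A,c)→(B,c,right)
state=B head=3 tape=cccc[a]bc   (B,a)→(C,c,stay)
state=C head=3 tape=cccc[c]bc   (C,c)→(C,c,stay)
state=C head=3 tape=cccc[c]bc   (C,c)→(C,c,stay)
state=C head=3 tape=cccc[c]bc   (C,c)→(C,c,stay)
state=C head=3 tape=cccc[c]bc   (C,c)→(C,c,stay)
state=C head=3 tape=cccc[c]bc
After 10 steps: state C, head at 3, tape cccccbc.

state C, head at 3, tape cccccbc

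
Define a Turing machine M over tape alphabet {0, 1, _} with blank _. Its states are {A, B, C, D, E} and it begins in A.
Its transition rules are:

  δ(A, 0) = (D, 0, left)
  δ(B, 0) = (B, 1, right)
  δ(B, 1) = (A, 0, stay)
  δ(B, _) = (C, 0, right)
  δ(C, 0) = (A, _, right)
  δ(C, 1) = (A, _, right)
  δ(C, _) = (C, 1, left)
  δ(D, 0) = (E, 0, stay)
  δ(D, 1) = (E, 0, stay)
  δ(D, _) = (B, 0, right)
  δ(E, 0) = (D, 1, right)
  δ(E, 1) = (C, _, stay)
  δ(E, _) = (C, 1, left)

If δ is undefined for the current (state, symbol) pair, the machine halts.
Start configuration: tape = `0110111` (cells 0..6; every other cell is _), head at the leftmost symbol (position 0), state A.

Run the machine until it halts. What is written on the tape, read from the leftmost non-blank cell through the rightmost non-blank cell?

011111110_1

state=A head=0 tape=_[0]110111___   (A,0)→(D,0,left)
state=D head=-1 tape=[_]0110111___   (D,_)→(B,0,right)
state=B head=0 tape=0[0]110111___   (B,0)→(B,1,right)
state=B head=1 tape=01[1]10111___   (B,1)→(A,0,stay)
state=A head=1 tape=01[0]10111___   (A,0)→(D,0,left)
state=D head=0 tape=0[1]010111___   (D,1)→(E,0,stay)
state=E head=0 tape=0[0]010111___   (E,0)→(D,1,right)
state=D head=1 tape=01[0]10111___   (D,0)→(E,0,stay)
state=E head=1 tape=01[0]10111___   (E,0)→(D,1,right)
state=D head=2 tape=011[1]0111___   (D,1)→(E,0,stay)
state=E head=2 tape=011[0]0111___   (E,0)→(D,1,right)
state=D head=3 tape=0111[0]111___   (D,0)→(E,0,stay)
state=E head=3 tape=0111[0]111___   (E,0)→(D,1,right)
state=D head=4 tape=01111[1]11___   (D,1)→(E,0,stay)
state=E head=4 tape=01111[0]11___   (E,0)→(D,1,right)
state=D head=5 tape=011111[1]1___   (D,1)→(E,0,stay)
state=E head=5 tape=011111[0]1___   (E,0)→(D,1,right)
state=D head=6 tape=0111111[1]___   (D,1)→(E,0,stay)
state=E head=6 tape=0111111[0]___   (E,0)→(D,1,right)
state=D head=7 tape=01111111[_]__   (D,_)→(B,0,right)
state=B head=8 tape=011111110[_]_   (B,_)→(C,0,right)
state=C head=9 tape=0111111100[_]   (C,_)→(C,1,left)
state=C head=8 tape=011111110[0]1   (C,0)→(A,_,right)
state=A head=9 tape=011111110_[1]
The non-blank tape span at halt is 011111110_1.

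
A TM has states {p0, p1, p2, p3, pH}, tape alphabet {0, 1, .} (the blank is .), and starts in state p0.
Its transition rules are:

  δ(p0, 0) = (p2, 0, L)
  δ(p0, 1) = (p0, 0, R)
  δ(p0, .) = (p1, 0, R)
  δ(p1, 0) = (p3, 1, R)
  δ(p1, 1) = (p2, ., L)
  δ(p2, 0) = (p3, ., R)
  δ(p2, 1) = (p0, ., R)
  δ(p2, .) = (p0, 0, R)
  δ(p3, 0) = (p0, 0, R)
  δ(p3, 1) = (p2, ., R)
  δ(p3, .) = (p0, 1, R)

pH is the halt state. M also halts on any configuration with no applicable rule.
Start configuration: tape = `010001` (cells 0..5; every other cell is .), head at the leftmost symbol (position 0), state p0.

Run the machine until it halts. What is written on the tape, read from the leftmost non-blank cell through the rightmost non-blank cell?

0...000

state=p0 head=0 tape=.[0]10001..   (p0,0)→(p2,0,L)
state=p2 head=-1 tape=[.]010001..   (p2,.)→(p0,0,R)
state=p0 head=0 tape=0[0]10001..   (p0,0)→(p2,0,L)
state=p2 head=-1 tape=[0]010001..   (p2,0)→(p3,.,R)
state=p3 head=0 tape=.[0]10001..   (p3,0)→(p0,0,R)
state=p0 head=1 tape=.0[1]0001..   (p0,1)→(p0,0,R)
state=p0 head=2 tape=.00[0]001..   (p0,0)→(p2,0,L)
state=p2 head=1 tape=.0[0]0001..   (p2,0)→(p3,.,R)
state=p3 head=2 tape=.0.[0]001..   (p3,0)→(p0,0,R)
state=p0 head=3 tape=.0.0[0]01..   (p0,0)→(p2,0,L)
state=p2 head=2 tape=.0.[0]001..   (p2,0)→(p3,.,R)
state=p3 head=3 tape=.0..[0]01..   (p3,0)→(p0,0,R)
state=p0 head=4 tape=.0..0[0]1..   (p0,0)→(p2,0,L)
state=p2 head=3 tape=.0..[0]01..   (p2,0)→(p3,.,R)
state=p3 head=4 tape=.0...[0]1..   (p3,0)→(p0,0,R)
state=p0 head=5 tape=.0...0[1]..   (p0,1)→(p0,0,R)
state=p0 head=6 tape=.0...00[.].   (p0,.)→(p1,0,R)
state=p1 head=7 tape=.0...000[.]
The non-blank tape span at halt is 0...000.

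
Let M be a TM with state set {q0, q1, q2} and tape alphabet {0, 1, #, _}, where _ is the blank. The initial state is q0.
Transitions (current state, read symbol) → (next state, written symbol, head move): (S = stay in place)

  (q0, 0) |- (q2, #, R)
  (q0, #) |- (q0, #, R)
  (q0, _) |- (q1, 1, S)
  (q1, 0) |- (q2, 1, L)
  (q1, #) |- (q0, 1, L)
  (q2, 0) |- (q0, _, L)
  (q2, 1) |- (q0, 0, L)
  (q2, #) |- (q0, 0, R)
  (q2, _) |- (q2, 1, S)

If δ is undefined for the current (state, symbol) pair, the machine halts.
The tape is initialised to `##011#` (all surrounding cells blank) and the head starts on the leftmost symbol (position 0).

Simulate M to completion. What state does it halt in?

q0 | [#]#011#_   read # → write #, move R, go to q0
q0 | #[#]011#_   read # → write #, move R, go to q0
q0 | ##[0]11#_   read 0 → write #, move R, go to q2
q2 | ###[1]1#_   read 1 → write 0, move L, go to q0
q0 | ##[#]01#_   read # → write #, move R, go to q0
q0 | ###[0]1#_   read 0 → write #, move R, go to q2
q2 | ####[1]#_   read 1 → write 0, move L, go to q0
q0 | ###[#]0#_   read # → write #, move R, go to q0
q0 | ####[0]#_   read 0 → write #, move R, go to q2
q2 | #####[#]_   read # → write 0, move R, go to q0
q0 | #####0[_]   read _ → write 1, move S, go to q1
q1 | #####0[1]
No transition is defined for (q1, 1); M halts in state q1.

q1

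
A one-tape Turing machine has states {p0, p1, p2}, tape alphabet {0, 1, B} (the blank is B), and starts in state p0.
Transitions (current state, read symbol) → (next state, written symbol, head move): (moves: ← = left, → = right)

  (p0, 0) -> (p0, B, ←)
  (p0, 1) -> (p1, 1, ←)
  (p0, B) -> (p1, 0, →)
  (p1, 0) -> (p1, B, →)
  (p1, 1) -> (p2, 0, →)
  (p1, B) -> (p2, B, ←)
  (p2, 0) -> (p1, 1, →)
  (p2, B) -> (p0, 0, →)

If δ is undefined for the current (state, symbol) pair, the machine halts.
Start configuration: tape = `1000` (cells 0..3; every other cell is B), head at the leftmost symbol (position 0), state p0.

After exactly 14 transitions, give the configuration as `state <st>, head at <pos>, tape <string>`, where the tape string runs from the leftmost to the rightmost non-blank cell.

p0 | BB[1]000BB   read 1 → write 1, move ←, go to p1
p1 | B[B]1000BB   read B → write B, move ←, go to p2
p2 | [B]B1000BB   read B → write 0, move →, go to p0
p0 | 0[B]1000BB   read B → write 0, move →, go to p1
p1 | 00[1]000BB   read 1 → write 0, move →, go to p2
p2 | 000[0]00BB   read 0 → write 1, move →, go to p1
p1 | 0001[0]0BB   read 0 → write B, move →, go to p1
p1 | 0001B[0]BB   read 0 → write B, move →, go to p1
p1 | 0001BB[B]B   read B → write B, move ←, go to p2
p2 | 0001B[B]BB   read B → write 0, move →, go to p0
p0 | 0001B0[B]B   read B → write 0, move →, go to p1
p1 | 0001B00[B]   read B → write B, move ←, go to p2
p2 | 0001B0[0]B   read 0 → write 1, move →, go to p1
p1 | 0001B01[B]   read B → write B, move ←, go to p2
p2 | 0001B0[1]B
After 14 steps: state p2, head at 4, tape 0001B01.

state p2, head at 4, tape 0001B01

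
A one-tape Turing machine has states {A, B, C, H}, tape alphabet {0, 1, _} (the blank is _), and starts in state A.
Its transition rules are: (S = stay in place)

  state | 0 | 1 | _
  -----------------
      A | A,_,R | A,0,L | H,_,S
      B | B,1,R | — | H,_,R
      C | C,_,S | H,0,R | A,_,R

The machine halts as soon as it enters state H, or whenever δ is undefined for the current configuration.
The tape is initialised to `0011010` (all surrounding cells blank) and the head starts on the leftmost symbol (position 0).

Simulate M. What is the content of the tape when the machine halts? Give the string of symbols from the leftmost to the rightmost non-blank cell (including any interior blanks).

state=A head=0 tape=[0]011010   (A,0)→(A,_,R)
state=A head=1 tape=_[0]11010   (A,0)→(A,_,R)
state=A head=2 tape=__[1]1010   (A,1)→(A,0,L)
state=A head=1 tape=_[_]01010   (A,_)→(H,_,S)
state=H head=1 tape=_[_]01010
The non-blank tape span at halt is 01010.

01010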